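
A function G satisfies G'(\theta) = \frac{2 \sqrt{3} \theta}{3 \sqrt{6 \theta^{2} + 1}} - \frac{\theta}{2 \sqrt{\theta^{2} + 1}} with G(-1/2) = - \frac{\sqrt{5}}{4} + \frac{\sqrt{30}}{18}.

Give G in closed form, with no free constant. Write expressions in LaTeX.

G(\theta) = \frac{- 9 \sqrt{\theta^{2} + 1} + 2 \sqrt{3} \sqrt{6 \theta^{2} + 1}}{18}

The integrand splits into summands that can be handled one at a time.
A general antiderivative is - \frac{\sqrt{\theta^{2} + 1}}{2} + \frac{\sqrt{2 \theta^{2} + \frac{1}{3}}}{3} + C.
The condition gives C = - \frac{\sqrt{5}}{4} + \frac{\sqrt{30}}{18} - (- \frac{\sqrt{5}}{4} + \frac{\sqrt{30}}{18}) = 0.
So G(\theta) = \frac{- 9 \sqrt{\theta^{2} + 1} + 2 \sqrt{3} \sqrt{6 \theta^{2} + 1}}{18}.
Check: d/d\theta[\frac{- 9 \sqrt{\theta^{2} + 1} + 2 \sqrt{3} \sqrt{6 \theta^{2} + 1}}{18}] = \frac{4 \sqrt{3} \theta \sqrt{\theta^{2} + 1} - 3 \theta \sqrt{6 \theta^{2} + 1}}{6 \sqrt{\theta^{2} + 1} \sqrt{6 \theta^{2} + 1}}, which equals G'(\theta).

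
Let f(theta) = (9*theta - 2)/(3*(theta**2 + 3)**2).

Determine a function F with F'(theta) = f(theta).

An antiderivative is F(theta) = (-2*sqrt(3)*theta**2*atan(sqrt(3)*theta/3) - 6*theta - 6*sqrt(3)*atan(sqrt(3)*theta/3) - 81)/(54*theta**2 + 162).

Differentiate the proposed F(theta) back; it has to land on f(theta) exactly.
Check: d/dtheta[(-2*sqrt(3)*theta**2*atan(sqrt(3)*theta/3) - 6*theta - 6*sqrt(3)*atan(sqrt(3)*theta/3) - 81)/(54*theta**2 + 162)] = (9*theta - 2)/(3*theta**4 + 18*theta**2 + 27), which equals f(theta).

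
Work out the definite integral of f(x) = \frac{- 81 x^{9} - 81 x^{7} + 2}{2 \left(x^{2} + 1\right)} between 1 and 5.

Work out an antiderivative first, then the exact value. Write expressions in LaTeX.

Antiderivative: F(x) = \frac{- 81 x^{8} + 16 \operatorname{atan}{\left(x \right)}}{16}; value = -1977534 - \frac{\pi}{4} + \operatorname{atan}{\left(5 \right)}

Whatever form F(x) takes, F'(x) = f(x) is non-negotiable.
F(x) = \frac{- 81 x^{8} + 16 \operatorname{atan}{\left(x \right)}}{16} is an antiderivative of f.
Check: d/dx[\frac{- 81 x^{8} + 16 \operatorname{atan}{\left(x \right)}}{16}] = \frac{- 81 x^{9} - 81 x^{7} + 2}{2 x^{2} + 2}, which equals f(x).
F(5) = - \frac{31640625}{16} + \operatorname{atan}{\left(5 \right)}; F(1) = - \frac{81}{16} + \frac{\pi}{4}.
Integral = F(5) - F(1) = -1977534 - \frac{\pi}{4} + \operatorname{atan}{\left(5 \right)}.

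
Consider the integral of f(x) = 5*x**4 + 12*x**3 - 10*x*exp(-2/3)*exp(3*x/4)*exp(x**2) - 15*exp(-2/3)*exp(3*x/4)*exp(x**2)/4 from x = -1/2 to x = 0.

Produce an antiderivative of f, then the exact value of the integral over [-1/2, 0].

Integrate term by term and add the pieces.
F(x) = (3*x**5 + 9*x**4 - 15*exp(x**2 + 3*x/4 - 2/3) + 4)/3 is an antiderivative of f.
Check: d/dx[(3*x**5 + 9*x**4 - 15*exp(x**2 + 3*x/4 - 2/3) + 4)/3] = 5*x**4 + 12*x**3 - 10*x*exp(-2/3)*exp(3*x/4)*exp(x**2) - 15*exp(-2/3)*exp(3*x/4)*exp(x**2)/4 = f(x).
F(0) = 4/3 - 5*exp(-2/3); F(-1/2) = 143/96 - 5*exp(-19/24).
Integral = F(0) - F(-1/2) = -5*exp(-2/3) - 5/32 + 5*exp(-19/24).

Antiderivative: F(x) = (3*x**5 + 9*x**4 - 15*exp(x**2 + 3*x/4 - 2/3) + 4)/3; value = -5*exp(-2/3) - 5/32 + 5*exp(-19/24)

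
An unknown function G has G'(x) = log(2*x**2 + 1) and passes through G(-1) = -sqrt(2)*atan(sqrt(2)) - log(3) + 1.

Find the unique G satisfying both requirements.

G(x) = x*log(2*x**2 + 1) - 2*x + sqrt(2)*atan(sqrt(2)*x) - 1

A first test for any G(x): its x-derivative must equal the given G'(x).
A general antiderivative is x*log(2*x**2 + 1) - 2*x + sqrt(2)*atan(sqrt(2)*x) + C.
The condition gives C = -sqrt(2)*atan(sqrt(2)) - log(3) + 1 - (-sqrt(2)*atan(sqrt(2)) - log(3) + 2) = -1.
So G(x) = x*log(2*x**2 + 1) - 2*x + sqrt(2)*atan(sqrt(2)*x) - 1.
Check: d/dx[x*log(2*x**2 + 1) - 2*x + sqrt(2)*atan(sqrt(2)*x) - 1] = log(2*x**2 + 1) = G'(x).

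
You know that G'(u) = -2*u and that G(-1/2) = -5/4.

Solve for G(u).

Check a candidate G(u) by differentiating: d/du[G] must match the given G'(u).
A general antiderivative is -u**2 + C.
The condition gives C = -5/4 - (-1/4) = -1.
So G(u) = -u**2 - 1.
Check: d/du[-u**2 - 1] = -2*u = G'(u).

G(u) = -u**2 - 1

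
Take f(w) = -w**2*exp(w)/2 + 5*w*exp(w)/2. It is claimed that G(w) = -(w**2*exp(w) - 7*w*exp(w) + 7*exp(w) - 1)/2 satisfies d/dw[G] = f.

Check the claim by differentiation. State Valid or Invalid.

d/dw[G] = -w**2*exp(w)/2 + 5*w*exp(w)/2
This equals f(w) exactly, so the claim holds.

Valid - the claim checks out under differentiation.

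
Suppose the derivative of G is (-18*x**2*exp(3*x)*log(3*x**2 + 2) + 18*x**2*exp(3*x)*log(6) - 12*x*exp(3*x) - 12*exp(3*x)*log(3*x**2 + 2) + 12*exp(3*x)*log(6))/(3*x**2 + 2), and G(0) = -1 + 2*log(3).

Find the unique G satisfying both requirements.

G'(x) has the shape u'v + uv' for u = -2*exp(3*x) and v = log(x**2/2 + 1/3) — it is the derivative of the product u*v.
A general antiderivative is -2*exp(3*x)*log(x**2/2 + 1/3) + C.
The condition gives C = -1 + 2*log(3) - (2*log(3)) = -1.
So G(x) = -2*exp(3*x)*log(x**2/2 + 1/3) - 1.
Check: d/dx[-2*exp(3*x)*log(x**2/2 + 1/3) - 1] = (-18*x**2*exp(3*x)*log(3*x**2 + 2) + 18*x**2*exp(3*x)*log(6) - 12*x*exp(3*x) - 12*exp(3*x)*log(3*x**2 + 2) + 12*exp(3*x)*log(6))/(3*x**2 + 2) = G'(x).

G(x) = -2*exp(3*x)*log(x**2/2 + 1/3) - 1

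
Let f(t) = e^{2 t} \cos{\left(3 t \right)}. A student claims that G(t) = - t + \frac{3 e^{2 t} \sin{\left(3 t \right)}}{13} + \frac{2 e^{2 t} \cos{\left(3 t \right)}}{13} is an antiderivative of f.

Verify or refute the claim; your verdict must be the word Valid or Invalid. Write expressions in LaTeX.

Invalid: d/dt[G] - f = -1, which is not 0.

d/dt[G] = e^{2 t} \cos{\left(3 t \right)} - 1
d/dt[G] - f(t) = -1 != 0.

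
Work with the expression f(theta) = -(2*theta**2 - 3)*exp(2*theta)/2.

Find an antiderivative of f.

An antiderivative is F(theta) = (-theta**2 + theta + 1)*exp(2*theta)/2.

f has the shape u'v + uv' for u = -theta**2/2 + theta/2 + 1/2 and v = exp(2*theta) — it is the derivative of the product u*v.
Check: d/dtheta[(-theta**2 + theta + 1)*exp(2*theta)/2] = -theta**2*exp(2*theta) + 3*exp(2*theta)/2, which equals f(theta).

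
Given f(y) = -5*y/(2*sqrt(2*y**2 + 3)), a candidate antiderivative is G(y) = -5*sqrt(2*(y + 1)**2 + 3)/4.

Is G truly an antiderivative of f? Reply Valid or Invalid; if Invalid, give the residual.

d/dy[G] = (-5*y - 5)/(2*sqrt(2*y**2 + 4*y + 5))
d/dy[G] - f(y) = (-5*y*sqrt(2*y**2 + 3) + 5*y*sqrt(2*y**2 + 4*y + 5) - 5*sqrt(2*y**2 + 3))/(2*sqrt(2*y**2 + 3)*sqrt(2*y**2 + 4*y + 5)) != 0.

Invalid: d/dy[G] - f = (-5*y*sqrt(2*y**2 + 3) + 5*y*sqrt(2*y**2 + 4*y + 5) - 5*sqrt(2*y**2 + 3))/(2*sqrt(2*y**2 + 3)*sqrt(2*y**2 + 4*y + 5)), which is not 0.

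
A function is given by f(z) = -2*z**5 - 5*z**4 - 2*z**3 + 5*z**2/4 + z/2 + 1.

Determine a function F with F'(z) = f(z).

An antiderivative is F(z) = -z**6/3 - z**5 - z**4/2 + 5*z**3/12 + z**2/4 + z.

Integrate term by term and add the pieces.
Check: d/dz[-z**6/3 - z**5 - z**4/2 + 5*z**3/12 + z**2/4 + z] = -2*z**5 - 5*z**4 - 2*z**3 + 5*z**2/4 + z/2 + 1 = f(z).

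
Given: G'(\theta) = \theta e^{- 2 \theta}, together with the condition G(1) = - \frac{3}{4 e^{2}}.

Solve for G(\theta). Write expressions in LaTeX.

G(\theta) = \frac{\left(- 2 \theta - 1\right) e^{- 2 \theta}}{4}

G'(\theta) has the shape u'v + uv' for u = - \frac{\theta}{2} - \frac{1}{4} and v = e^{- 2 \theta} — it is the derivative of the product u*v.
A general antiderivative is \frac{\left(- 2 \theta - 1\right) e^{- 2 \theta}}{4} + C.
The condition gives C = - \frac{3}{4 e^{2}} - (- \frac{3}{4 e^{2}}) = 0.
So G(\theta) = \frac{\left(- 2 \theta - 1\right) e^{- 2 \theta}}{4}.
Check: d/d\theta[\frac{\left(- 2 \theta - 1\right) e^{- 2 \theta}}{4}] = \theta e^{- 2 \theta} = G'(\theta).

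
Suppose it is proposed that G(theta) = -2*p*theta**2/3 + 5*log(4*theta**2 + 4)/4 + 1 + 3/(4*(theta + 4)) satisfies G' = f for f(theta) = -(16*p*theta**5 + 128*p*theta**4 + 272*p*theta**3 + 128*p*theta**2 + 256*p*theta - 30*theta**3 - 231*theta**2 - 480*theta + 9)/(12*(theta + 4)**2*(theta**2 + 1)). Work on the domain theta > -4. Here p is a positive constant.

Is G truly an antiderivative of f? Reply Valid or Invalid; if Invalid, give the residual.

d/dtheta[G] = (-16*p*theta**5 - 128*p*theta**4 - 272*p*theta**3 - 128*p*theta**2 - 256*p*theta + 30*theta**3 + 231*theta**2 + 480*theta - 9)/(12*theta**4 + 96*theta**3 + 204*theta**2 + 96*theta + 192)
This equals f(theta) exactly, so the claim holds.

Valid: G'(theta) = f(theta).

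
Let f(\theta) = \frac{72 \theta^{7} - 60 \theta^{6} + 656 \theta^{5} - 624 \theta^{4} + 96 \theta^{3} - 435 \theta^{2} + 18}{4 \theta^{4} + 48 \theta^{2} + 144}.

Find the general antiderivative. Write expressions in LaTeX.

F(\theta) = \frac{\theta \left(18 \theta^{5} - 20 \theta^{4} + 4 \theta^{3} - 24 \theta^{2} + 3\right)}{4 \left(\theta^{2} + 6\right)} + C

An antiderivative F(\theta) passes only if d/d\theta[F] lands on f(\theta) exactly.
Check: d/d\theta[\frac{\theta \left(18 \theta^{5} - 20 \theta^{4} + 4 \theta^{3} - 24 \theta^{2} + 3\right)}{4 \left(\theta^{2} + 6\right)}] = \frac{72 \theta^{7} - 60 \theta^{6} + 656 \theta^{5} - 624 \theta^{4} + 96 \theta^{3} - 435 \theta^{2} + 18}{4 \theta^{4} + 48 \theta^{2} + 144} = f(\theta).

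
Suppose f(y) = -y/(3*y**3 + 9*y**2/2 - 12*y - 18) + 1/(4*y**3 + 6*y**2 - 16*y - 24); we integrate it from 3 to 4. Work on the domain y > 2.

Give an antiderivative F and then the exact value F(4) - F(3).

Factor the denominator (6*(y - 2)*(y + 2)*(2*y + 3)) and decompose: f = -6/(7*(2*y + 3)) + 11/(24*(y + 2)) - 5/(168*(y - 2)); each piece integrates to a log, atan, or power term.
F(y) = -5*log(y - 2)/168 - 3*log(y + 3/2)/7 + 11*log(y + 2)/24 is an antiderivative of f.
Check: d/dy[-5*log(y - 2)/168 - 3*log(y + 3/2)/7 + 11*log(y + 2)/24] = (3 - 4*y)/(12*y**3 + 18*y**2 - 48*y - 72), which equals f(y).
F(4) = -3*log(11/2)/7 - 5*log(2)/168 + 11*log(6)/24; F(3) = -3*log(9/2)/7 + 11*log(5)/24.
Integral = F(4) - F(3) = -11*log(5)/24 - 3*log(11/2)/7 - 5*log(2)/168 + 3*log(9/2)/7 + 11*log(6)/24.

Antiderivative: F(y) = -5*log(y - 2)/168 - 3*log(y + 3/2)/7 + 11*log(y + 2)/24; value = -11*log(5)/24 - 3*log(11/2)/7 - 5*log(2)/168 + 3*log(9/2)/7 + 11*log(6)/24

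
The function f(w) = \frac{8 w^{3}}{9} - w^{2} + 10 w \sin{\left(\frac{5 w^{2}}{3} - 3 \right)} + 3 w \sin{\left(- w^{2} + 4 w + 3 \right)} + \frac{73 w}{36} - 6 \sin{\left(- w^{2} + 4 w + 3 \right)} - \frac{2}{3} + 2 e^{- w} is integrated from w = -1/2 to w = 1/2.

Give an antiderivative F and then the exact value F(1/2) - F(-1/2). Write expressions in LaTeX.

Integrate term by term and add the pieces.
F(w) = \frac{\left(16 w^{4} e^{w} - 24 w^{3} e^{w} + 73 w^{2} e^{w} - 48 w e^{w} - 216 e^{w} \cos{\left(\frac{5 w^{2}}{3} - 3 \right)} + 108 e^{w} \cos{\left(- w^{2} + 4 w + 3 \right)} + 64 e^{w} - 144\right) e^{- w}}{72} is an antiderivative of f.
Check: d/dw[\frac{\left(16 w^{4} e^{w} - 24 w^{3} e^{w} + 73 w^{2} e^{w} - 48 w e^{w} - 216 e^{w} \cos{\left(\frac{5 w^{2}}{3} - 3 \right)} + 108 e^{w} \cos{\left(- w^{2} + 4 w + 3 \right)} + 64 e^{w} - 144\right) e^{- w}}{72}] = \frac{\left(32 w^{3} e^{w} - 36 w^{2} e^{w} + 360 w e^{w} \sin{\left(\frac{5 w^{2}}{3} - 3 \right)} + 108 w e^{w} \sin{\left(- w^{2} + 4 w + 3 \right)} + 73 w e^{w} - 216 e^{w} \sin{\left(- w^{2} + 4 w + 3 \right)} - 24 e^{w} + 72\right) e^{- w}}{36}, which equals f(w).
F(1/2) = - \frac{2}{e^{\frac{1}{2}}} + \frac{3 \cos{\left(\frac{19}{4} \right)}}{2} + \frac{25}{32} - 3 \cos{\left(\frac{31}{12} \right)}; F(-1/2) = - 2 e^{\frac{1}{2}} + \frac{3 \cos{\left(\frac{3}{4} \right)}}{2} + \frac{49}{32} - 3 \cos{\left(\frac{31}{12} \right)}.
Integral = F(1/2) - F(-1/2) = - \frac{2}{e^{\frac{1}{2}}} - \frac{3 \cos{\left(\frac{3}{4} \right)}}{2} - \frac{3}{4} + \frac{3 \cos{\left(\frac{19}{4} \right)}}{2} + 2 e^{\frac{1}{2}}.

Antiderivative: F(w) = \frac{\left(16 w^{4} e^{w} - 24 w^{3} e^{w} + 73 w^{2} e^{w} - 48 w e^{w} - 216 e^{w} \cos{\left(\frac{5 w^{2}}{3} - 3 \right)} + 108 e^{w} \cos{\left(- w^{2} + 4 w + 3 \right)} + 64 e^{w} - 144\right) e^{- w}}{72}; value = - \frac{2}{e^{\frac{1}{2}}} - \frac{3 \cos{\left(\frac{3}{4} \right)}}{2} - \frac{3}{4} + \frac{3 \cos{\left(\frac{19}{4} \right)}}{2} + 2 e^{\frac{1}{2}}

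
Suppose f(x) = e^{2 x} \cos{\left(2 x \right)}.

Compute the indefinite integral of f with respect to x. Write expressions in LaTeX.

Check any antiderivative F(x) by computing F'(x) and comparing it with f(x).
Check: d/dx[\frac{\left(\sin{\left(2 x \right)} + \cos{\left(2 x \right)}\right) e^{2 x}}{4}] = e^{2 x} \cos{\left(2 x \right)} = f(x).

F(x) = \frac{\left(\sin{\left(2 x \right)} + \cos{\left(2 x \right)}\right) e^{2 x}}{4} + C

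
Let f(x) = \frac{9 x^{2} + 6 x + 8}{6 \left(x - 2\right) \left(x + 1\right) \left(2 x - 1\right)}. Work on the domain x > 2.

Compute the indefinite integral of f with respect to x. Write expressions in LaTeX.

F(x) = \frac{28 \log{\left(x - 2 \right)}}{27} - \frac{53 \log{\left(x - \frac{1}{2} \right)}}{108} + \frac{11 \log{\left(x + 1 \right)}}{54} + C

Factor the denominator (6 \left(x - 2\right) \left(x + 1\right) \left(2 x - 1\right)) and decompose: f = - \frac{53}{54 \left(2 x - 1\right)} + \frac{11}{54 \left(x + 1\right)} + \frac{28}{27 \left(x - 2\right)}; each piece integrates to a log, atan, or power term.
Check: d/dx[\frac{28 \log{\left(x - 2 \right)}}{27} - \frac{53 \log{\left(x - \frac{1}{2} \right)}}{108} + \frac{11 \log{\left(x + 1 \right)}}{54}] = \frac{9 x^{2} + 6 x + 8}{12 x^{3} - 18 x^{2} - 18 x + 12}, which equals f(x).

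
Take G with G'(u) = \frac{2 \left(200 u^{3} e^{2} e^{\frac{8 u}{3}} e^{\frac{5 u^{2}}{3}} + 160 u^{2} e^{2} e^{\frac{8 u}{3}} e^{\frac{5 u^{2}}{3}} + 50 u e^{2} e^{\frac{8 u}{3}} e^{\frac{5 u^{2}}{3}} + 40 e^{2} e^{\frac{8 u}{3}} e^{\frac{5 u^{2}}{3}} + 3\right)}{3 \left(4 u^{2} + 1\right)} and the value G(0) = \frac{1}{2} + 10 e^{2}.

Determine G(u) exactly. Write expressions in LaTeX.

G(u) = 10 e^{2 u} e^{\frac{5 u^{2}}{3} + \frac{2 u}{3} + 2} + \operatorname{atan}{\left(2 u \right)} + \frac{1}{2}

For G(u) to be correct, d/du[G] must agree with the stated G'(u) identically.
A general antiderivative is 10 e^{2 u} e^{\frac{5 u^{2}}{3} + \frac{2 u}{3} + 2} + \operatorname{atan}{\left(2 u \right)} + C.
The condition gives C = \frac{1}{2} + 10 e^{2} - (10 e^{2}) = \frac{1}{2}.
So G(u) = 10 e^{2 u} e^{\frac{5 u^{2}}{3} + \frac{2 u}{3} + 2} + \operatorname{atan}{\left(2 u \right)} + \frac{1}{2}.
Check: d/du[10 e^{2 u} e^{\frac{5 u^{2}}{3} + \frac{2 u}{3} + 2} + \operatorname{atan}{\left(2 u \right)} + \frac{1}{2}] = \frac{400 u^{3} e^{2} e^{\frac{8 u}{3}} e^{\frac{5 u^{2}}{3}} + 320 u^{2} e^{2} e^{\frac{8 u}{3}} e^{\frac{5 u^{2}}{3}} + 100 u e^{2} e^{\frac{8 u}{3}} e^{\frac{5 u^{2}}{3}} + 80 e^{2} e^{\frac{8 u}{3}} e^{\frac{5 u^{2}}{3}} + 6}{12 u^{2} + 3}, which equals G'(u).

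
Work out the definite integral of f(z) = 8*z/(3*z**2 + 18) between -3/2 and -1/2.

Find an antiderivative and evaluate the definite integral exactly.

Antiderivative: F(z) = 4*log(z**2/2 + 3)/3; value = -4*log(33/8)/3 + 4*log(25/8)/3

f matches the chain-rule pattern g'(h)*h' with inner function h(z) = z**2/2 + 3; substituting u = h(z) collapses the integral.
F(z) = 4*log(z**2/2 + 3)/3 is an antiderivative of f.
Check: d/dz[4*log(z**2/2 + 3)/3] = 8*z/(3*z**2 + 18) = f(z).
F(-1/2) = 4*log(25/8)/3; F(-3/2) = 4*log(33/8)/3.
Integral = F(-1/2) - F(-3/2) = -4*log(33/8)/3 + 4*log(25/8)/3.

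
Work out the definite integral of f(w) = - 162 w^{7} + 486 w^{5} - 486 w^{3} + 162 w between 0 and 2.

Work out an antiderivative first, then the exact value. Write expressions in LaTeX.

Antiderivative: F(w) = - \frac{81 w^{8}}{4} + 81 w^{6} - \frac{243 w^{4}}{2} + 81 w^{2}; value = -1620

The substitution u = 3 w^{2} - 3 works: f is exactly (dF/du)*(du/dw) for that inner function.
F(w) = - \frac{81 w^{8}}{4} + 81 w^{6} - \frac{243 w^{4}}{2} + 81 w^{2} is an antiderivative of f.
Check: d/dw[- \frac{81 w^{8}}{4} + 81 w^{6} - \frac{243 w^{4}}{2} + 81 w^{2}] = - 162 w^{7} + 486 w^{5} - 486 w^{3} + 162 w = f(w).
F(2) = -1620; F(0) = 0.
Integral = F(2) - F(0) = -1620.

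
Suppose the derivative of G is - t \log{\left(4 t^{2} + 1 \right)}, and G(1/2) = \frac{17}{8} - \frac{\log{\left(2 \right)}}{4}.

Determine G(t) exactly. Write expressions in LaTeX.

Check a candidate G(t) by differentiating: d/dt[G] must match the given G'(t).
A general antiderivative is - \frac{t^{2} \log{\left(4 t^{2} + 1 \right)}}{2} + \frac{t^{2}}{2} - \frac{\log{\left(4 t^{2} + 1 \right)}}{8} + C.
The condition gives C = \frac{17}{8} - \frac{\log{\left(2 \right)}}{4} - (\frac{1}{8} - \frac{\log{\left(2 \right)}}{4}) = 2.
So G(t) = - \frac{t^{2} \log{\left(4 t^{2} + 1 \right)}}{2} + \frac{t^{2}}{2} - \frac{\log{\left(4 t^{2} + 1 \right)}}{8} + 2.
Check: d/dt[- \frac{t^{2} \log{\left(4 t^{2} + 1 \right)}}{2} + \frac{t^{2}}{2} - \frac{\log{\left(4 t^{2} + 1 \right)}}{8} + 2] = - t \log{\left(4 t^{2} + 1 \right)} = G'(t).

G(t) = - \frac{t^{2} \log{\left(4 t^{2} + 1 \right)}}{2} + \frac{t^{2}}{2} - \frac{\log{\left(4 t^{2} + 1 \right)}}{8} + 2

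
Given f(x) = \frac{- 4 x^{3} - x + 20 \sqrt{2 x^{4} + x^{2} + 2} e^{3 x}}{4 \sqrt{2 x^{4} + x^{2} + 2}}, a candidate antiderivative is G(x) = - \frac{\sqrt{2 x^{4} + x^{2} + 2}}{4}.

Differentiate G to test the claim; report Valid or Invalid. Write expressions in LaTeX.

d/dx[G] = \frac{- 4 x^{3} - x}{4 \sqrt{2 x^{4} + x^{2} + 2}}
d/dx[G] - f(x) = - 5 e^{3 x} != 0.

Invalid: d/dx[G] - f = - 5 e^{3 x}, which is not 0.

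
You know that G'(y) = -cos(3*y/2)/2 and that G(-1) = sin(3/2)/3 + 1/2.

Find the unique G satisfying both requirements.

Check a candidate G(y) by differentiating: d/dy[G] must match the given G'(y).
A general antiderivative is -sin(3*y/2)/3 + C.
The condition gives C = sin(3/2)/3 + 1/2 - (sin(3/2)/3) = 1/2.
So G(y) = (3 - 2*sin(3*y/2))/6.
Check: d/dy[(3 - 2*sin(3*y/2))/6] = -cos(3*y/2)/2 = G'(y).

G(y) = (3 - 2*sin(3*y/2))/6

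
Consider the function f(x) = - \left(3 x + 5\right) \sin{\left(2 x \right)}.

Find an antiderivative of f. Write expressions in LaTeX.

An antiderivative is F(x) = \frac{3 x \cos{\left(2 x \right)}}{2} - \frac{3 \sin{\left(2 x \right)}}{4} + \frac{5 \cos{\left(2 x \right)}}{2}.

Since d/dx undoes antidifferentiation here, F'(x) = f(x) is required of F(x).
Check: d/dx[\frac{3 x \cos{\left(2 x \right)}}{2} - \frac{3 \sin{\left(2 x \right)}}{4} + \frac{5 \cos{\left(2 x \right)}}{2}] = - 3 x \sin{\left(2 x \right)} - 5 \sin{\left(2 x \right)}, which equals f(x).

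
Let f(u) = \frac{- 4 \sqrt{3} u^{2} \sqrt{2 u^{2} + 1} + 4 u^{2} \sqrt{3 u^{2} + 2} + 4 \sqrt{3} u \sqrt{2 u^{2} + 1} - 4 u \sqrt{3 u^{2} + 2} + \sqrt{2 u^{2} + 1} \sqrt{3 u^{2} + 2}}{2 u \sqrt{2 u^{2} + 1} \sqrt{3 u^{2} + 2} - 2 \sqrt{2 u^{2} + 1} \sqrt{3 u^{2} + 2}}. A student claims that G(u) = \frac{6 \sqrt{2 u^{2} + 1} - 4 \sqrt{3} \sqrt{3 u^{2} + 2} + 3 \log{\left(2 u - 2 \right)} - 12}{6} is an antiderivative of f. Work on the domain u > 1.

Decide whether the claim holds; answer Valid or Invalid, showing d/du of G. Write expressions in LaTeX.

d/du[G] = \frac{- 4 \sqrt{3} u^{2} \sqrt{2 u^{2} + 1} + 4 u^{2} \sqrt{3 u^{2} + 2} + 4 \sqrt{3} u \sqrt{2 u^{2} + 1} - 4 u \sqrt{3 u^{2} + 2} + \sqrt{2 u^{2} + 1} \sqrt{3 u^{2} + 2}}{2 u \sqrt{2 u^{2} + 1} \sqrt{3 u^{2} + 2} - 2 \sqrt{2 u^{2} + 1} \sqrt{3 u^{2} + 2}}
This equals f(u) exactly, so the claim holds.

Valid: G'(u) = f(u).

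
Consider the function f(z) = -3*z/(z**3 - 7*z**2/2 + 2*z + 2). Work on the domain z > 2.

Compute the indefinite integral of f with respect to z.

The denominator factors as (z - 2)**2*(2*z + 1); partial fractions split f into directly integrable pieces: 12/(25*(2*z + 1)) - 6/(25*(z - 2)) - 12/(5*(z - 2)**2).
Check: d/dz[(-6*z*log(z - 2) + 6*z*log(z + 1/2) + 12*log(z - 2) - 12*log(z + 1/2) + 60)/(25*z - 50)] = -6*z/(2*z**3 - 7*z**2 + 4*z + 4), which equals f(z).

F(z) = (-6*z*log(z - 2) + 6*z*log(z + 1/2) + 12*log(z - 2) - 12*log(z + 1/2) + 60)/(25*z - 50) + C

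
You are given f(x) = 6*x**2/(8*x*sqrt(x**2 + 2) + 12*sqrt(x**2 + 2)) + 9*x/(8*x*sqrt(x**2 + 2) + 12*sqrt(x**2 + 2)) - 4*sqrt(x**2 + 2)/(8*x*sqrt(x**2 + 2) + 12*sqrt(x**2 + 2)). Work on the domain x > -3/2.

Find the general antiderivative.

F(x) = 3*sqrt(x**2 + 2)/4 - log(4*x + 6)/2 + C

Integrate term by term and add the pieces.
Check: d/dx[3*sqrt(x**2 + 2)/4 - log(4*x + 6)/2] = (6*x**2 + 9*x - 4*sqrt(x**2 + 2))/(8*x*sqrt(x**2 + 2) + 12*sqrt(x**2 + 2)), which equals f(x).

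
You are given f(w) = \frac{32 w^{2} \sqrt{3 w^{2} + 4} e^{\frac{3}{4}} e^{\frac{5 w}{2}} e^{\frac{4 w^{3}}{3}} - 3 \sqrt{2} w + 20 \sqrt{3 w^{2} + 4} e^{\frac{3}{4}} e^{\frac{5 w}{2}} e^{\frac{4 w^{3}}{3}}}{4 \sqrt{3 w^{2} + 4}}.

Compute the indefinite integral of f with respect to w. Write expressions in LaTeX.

F(w) = \frac{- \sqrt{2} \sqrt{3 w^{2} + 4} + 8 e^{\frac{3}{4}} e^{\frac{5 w}{2}} e^{\frac{4 w^{3}}{3}}}{4} + C

A candidate is checked by its d/dw: the result must match f(w).
Check: d/dw[\frac{- \sqrt{2} \sqrt{3 w^{2} + 4} + 8 e^{\frac{3}{4}} e^{\frac{5 w}{2}} e^{\frac{4 w^{3}}{3}}}{4}] = \frac{32 w^{2} \sqrt{3 w^{2} + 4} e^{\frac{3}{4}} e^{\frac{5 w}{2}} e^{\frac{4 w^{3}}{3}} - 3 \sqrt{2} w + 20 \sqrt{3 w^{2} + 4} e^{\frac{3}{4}} e^{\frac{5 w}{2}} e^{\frac{4 w^{3}}{3}}}{4 \sqrt{3 w^{2} + 4}} = f(w).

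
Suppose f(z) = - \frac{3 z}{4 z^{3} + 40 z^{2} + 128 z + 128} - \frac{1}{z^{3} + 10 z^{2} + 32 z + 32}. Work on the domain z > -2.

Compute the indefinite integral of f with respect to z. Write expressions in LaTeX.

Factor the denominator (4 \left(z + 2\right) \left(z + 4\right)^{2}) and decompose: f = - \frac{1}{8 \left(z + 4\right)} - \frac{1}{\left(z + 4\right)^{2}} + \frac{1}{8 \left(z + 2\right)}; each piece integrates to a log, atan, or power term.
Check: d/dz[\frac{\log{\left(z + 2 \right)}}{8} - \frac{\log{\left(z + 4 \right)}}{8} + \frac{1}{z + 4}] = \frac{- 3 z - 4}{4 z^{3} + 40 z^{2} + 128 z + 128}, which equals f(z).

F(z) = \frac{\log{\left(z + 2 \right)}}{8} - \frac{\log{\left(z + 4 \right)}}{8} + \frac{1}{z + 4} + C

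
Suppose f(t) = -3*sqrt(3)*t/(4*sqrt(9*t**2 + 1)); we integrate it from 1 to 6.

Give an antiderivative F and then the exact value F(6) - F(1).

Antiderivative: F(t) = -sqrt(3)*sqrt(9*t**2 + 1)/12; value = -5*sqrt(39)/12 + sqrt(30)/12

The substitution u = 3*t**2 + 1/3 works: f is exactly (dF/du)*(du/dt) for that inner function.
F(t) = -sqrt(3)*sqrt(9*t**2 + 1)/12 is an antiderivative of f.
Check: d/dt[-sqrt(3)*sqrt(9*t**2 + 1)/12] = -3*sqrt(3)*t/(4*sqrt(9*t**2 + 1)) = f(t).
F(6) = -5*sqrt(39)/12; F(1) = -sqrt(30)/12.
Integral = F(6) - F(1) = -5*sqrt(39)/12 + sqrt(30)/12.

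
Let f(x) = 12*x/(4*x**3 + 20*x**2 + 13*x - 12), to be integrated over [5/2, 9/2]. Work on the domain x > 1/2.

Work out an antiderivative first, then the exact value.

The denominator factors as (x + 4)*(2*x - 1)*(2*x + 3); partial fractions split f into directly integrable pieces: 9/(5*(2*x + 3)) + 1/(3*(2*x - 1)) - 16/(15*(x + 4)).
F(x) = log(x - 1/2)/6 + 9*log(x + 3/2)/10 - 16*log(x + 4)/15 is an antiderivative of f.
Check: d/dx[log(x - 1/2)/6 + 9*log(x + 3/2)/10 - 16*log(x + 4)/15] = 12*x/(4*x**3 + 20*x**2 + 13*x - 12) = f(x).
F(9/2) = -16*log(17/2)/15 + log(4)/6 + 9*log(6)/10; F(5/2) = -16*log(13/2)/15 + log(2)/6 + 9*log(4)/10.
Integral = F(9/2) - F(5/2) = -16*log(17/2)/15 - 11*log(4)/15 - log(2)/6 + 9*log(6)/10 + 16*log(13/2)/15.

Antiderivative: F(x) = log(x - 1/2)/6 + 9*log(x + 3/2)/10 - 16*log(x + 4)/15; value = -16*log(17/2)/15 - 11*log(4)/15 - log(2)/6 + 9*log(6)/10 + 16*log(13/2)/15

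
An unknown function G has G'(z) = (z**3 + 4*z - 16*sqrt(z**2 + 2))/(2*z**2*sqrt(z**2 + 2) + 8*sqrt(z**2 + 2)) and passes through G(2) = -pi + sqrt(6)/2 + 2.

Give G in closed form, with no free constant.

Differentiate the proposed G(z) back; it has to land on the given G'(z).
A general antiderivative is sqrt(z**2 + 2)/2 - 4*atan(z/2) + C.
The condition gives C = -pi + sqrt(6)/2 + 2 - (-pi + sqrt(6)/2) = 2.
So G(z) = sqrt(z**2 + 2)/2 - 4*atan(z/2) + 2.
Check: d/dz[sqrt(z**2 + 2)/2 - 4*atan(z/2) + 2] = (z**3 + 4*z - 16*sqrt(z**2 + 2))/(2*z**2*sqrt(z**2 + 2) + 8*sqrt(z**2 + 2)) = G'(z).

G(z) = sqrt(z**2 + 2)/2 - 4*atan(z/2) + 2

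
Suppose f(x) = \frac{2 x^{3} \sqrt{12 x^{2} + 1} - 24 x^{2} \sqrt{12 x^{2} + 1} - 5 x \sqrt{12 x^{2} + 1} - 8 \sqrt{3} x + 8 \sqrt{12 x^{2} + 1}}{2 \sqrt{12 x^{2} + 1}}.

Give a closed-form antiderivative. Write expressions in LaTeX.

For F(x) to be correct the identity F'(x) - f(x) = 0 must hold.
Check: d/dx[\frac{x^{4}}{4} - 4 x^{3} - \frac{5 x^{2}}{4} + 4 x - \sqrt{4 x^{2} + \frac{1}{3}}] = \frac{2 x^{3} \sqrt{12 x^{2} + 1} - 24 x^{2} \sqrt{12 x^{2} + 1} - 5 x \sqrt{12 x^{2} + 1} - 8 \sqrt{3} x + 8 \sqrt{12 x^{2} + 1}}{2 \sqrt{12 x^{2} + 1}} = f(x).

An antiderivative is F(x) = \frac{x^{4}}{4} - 4 x^{3} - \frac{5 x^{2}}{4} + 4 x - \sqrt{4 x^{2} + \frac{1}{3}}.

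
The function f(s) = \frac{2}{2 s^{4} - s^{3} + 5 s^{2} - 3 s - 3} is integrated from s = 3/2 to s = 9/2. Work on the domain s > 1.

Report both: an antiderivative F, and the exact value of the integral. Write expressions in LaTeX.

The denominator factors as \left(s - 1\right) \left(2 s + 1\right) \left(s^{2} + 3\right); partial fractions split f into directly integrable pieces: \frac{s - 7}{26 \left(s^{2} + 3\right)} - \frac{16}{39 \left(2 s + 1\right)} + \frac{1}{6 \left(s - 1\right)}.
F(s) = \frac{26 \log{\left(s - 1 \right)} - 32 \log{\left(s + \frac{1}{2} \right)} + 3 \log{\left(s^{2} + 3 \right)} - 14 \sqrt{3} \operatorname{atan}{\left(\frac{\sqrt{3} s}{3} \right)}}{156} is an antiderivative of f.
Check: d/ds[\frac{26 \log{\left(s - 1 \right)} - 32 \log{\left(s + \frac{1}{2} \right)} + 3 \log{\left(s^{2} + 3 \right)} - 14 \sqrt{3} \operatorname{atan}{\left(\frac{\sqrt{3} s}{3} \right)}}{156}] = \frac{2}{2 s^{4} - s^{3} + 5 s^{2} - 3 s - 3} = f(s).
F(9/2) = - \frac{8 \log{\left(5 \right)}}{39} - \frac{7 \sqrt{3} \operatorname{atan}{\left(\frac{3 \sqrt{3}}{2} \right)}}{78} + \frac{\log{\left(\frac{93}{4} \right)}}{52} + \frac{\log{\left(\frac{7}{2} \right)}}{6}; F(3/2) = - \frac{29 \log{\left(2 \right)}}{78} - \frac{7 \sqrt{3} \operatorname{atan}{\left(\frac{\sqrt{3}}{2} \right)}}{78} + \frac{\log{\left(\frac{21}{4} \right)}}{52}.
Integral = F(9/2) - F(3/2) = - \frac{8 \log{\left(5 \right)}}{39} - \frac{7 \sqrt{3} \operatorname{atan}{\left(\frac{3 \sqrt{3}}{2} \right)}}{78} - \frac{\log{\left(\frac{21}{4} \right)}}{52} + \frac{\log{\left(\frac{93}{4} \right)}}{52} + \frac{7 \sqrt{3} \operatorname{atan}{\left(\frac{\sqrt{3}}{2} \right)}}{78} + \frac{\log{\left(\frac{7}{2} \right)}}{6} + \frac{29 \log{\left(2 \right)}}{78}.

Antiderivative: F(s) = \frac{26 \log{\left(s - 1 \right)} - 32 \log{\left(s + \frac{1}{2} \right)} + 3 \log{\left(s^{2} + 3 \right)} - 14 \sqrt{3} \operatorname{atan}{\left(\frac{\sqrt{3} s}{3} \right)}}{156}; value = - \frac{8 \log{\left(5 \right)}}{39} - \frac{7 \sqrt{3} \operatorname{atan}{\left(\frac{3 \sqrt{3}}{2} \right)}}{78} - \frac{\log{\left(\frac{21}{4} \right)}}{52} + \frac{\log{\left(\frac{93}{4} \right)}}{52} + \frac{7 \sqrt{3} \operatorname{atan}{\left(\frac{\sqrt{3}}{2} \right)}}{78} + \frac{\log{\left(\frac{7}{2} \right)}}{6} + \frac{29 \log{\left(2 \right)}}{78}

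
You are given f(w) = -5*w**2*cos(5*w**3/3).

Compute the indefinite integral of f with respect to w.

The substitution u = 5*w**3/3 works: f is exactly (dF/du)*(du/dw) for that inner function.
Check: d/dw[-sin(5*w**3/3)] = -5*w**2*cos(5*w**3/3) = f(w).

F(w) = -sin(5*w**3/3) + C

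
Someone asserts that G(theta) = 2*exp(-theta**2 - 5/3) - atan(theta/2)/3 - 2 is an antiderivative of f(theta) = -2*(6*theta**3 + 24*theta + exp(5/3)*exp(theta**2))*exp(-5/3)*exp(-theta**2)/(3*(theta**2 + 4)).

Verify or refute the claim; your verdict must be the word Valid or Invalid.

d/dtheta[G] = (-12*theta**3 - 48*theta - 2*exp(5/3)*exp(theta**2))/(3*theta**2*exp(5/3)*exp(theta**2) + 12*exp(5/3)*exp(theta**2))
This equals f(theta) exactly, so the claim holds.

Valid - the claim checks out under differentiation.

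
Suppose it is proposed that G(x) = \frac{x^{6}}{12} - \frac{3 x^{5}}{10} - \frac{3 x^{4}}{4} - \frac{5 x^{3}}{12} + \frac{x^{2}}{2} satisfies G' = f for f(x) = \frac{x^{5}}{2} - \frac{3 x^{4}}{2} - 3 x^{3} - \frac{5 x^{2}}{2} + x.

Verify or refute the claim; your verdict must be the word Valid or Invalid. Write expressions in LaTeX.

Invalid: d/dx[G] - f = \frac{5 x^{2}}{4}, which is not 0.

d/dx[G] = \frac{x^{5}}{2} - \frac{3 x^{4}}{2} - 3 x^{3} - \frac{5 x^{2}}{4} + x
d/dx[G] - f(x) = \frac{5 x^{2}}{4} != 0.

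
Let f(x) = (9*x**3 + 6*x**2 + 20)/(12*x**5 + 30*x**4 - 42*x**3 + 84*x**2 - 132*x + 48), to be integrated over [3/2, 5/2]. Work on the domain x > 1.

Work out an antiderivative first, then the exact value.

Antiderivative: F(x) = 7*log(x - 1)/18 - 181*log(x - 1/2)/486 - 23*log(x + 4)/243 + 19*log(x**2 + 2)/486 + 41*sqrt(2)*atan(sqrt(2)*x/2)/486; value = -23*log(13/2)/243 - 41*sqrt(2)*atan(3*sqrt(2)/4)/486 - 19*log(17/4)/486 + 4*log(2)/243 + 19*log(33/4)/486 + 41*sqrt(2)*atan(5*sqrt(2)/4)/486 + 7*log(3/2)/18 + 23*log(11/2)/243

The denominator factors as 6*(x - 1)*(x + 4)*(2*x - 1)*(x**2 + 2); partial fractions split f into directly integrable pieces: (19*x + 41)/(243*(x**2 + 2)) - 181/(243*(2*x - 1)) - 23/(243*(x + 4)) + 7/(18*(x - 1)).
F(x) = 7*log(x - 1)/18 - 181*log(x - 1/2)/486 - 23*log(x + 4)/243 + 19*log(x**2 + 2)/486 + 41*sqrt(2)*atan(sqrt(2)*x/2)/486 is an antiderivative of f.
Check: d/dx[7*log(x - 1)/18 - 181*log(x - 1/2)/486 - 23*log(x + 4)/243 + 19*log(x**2 + 2)/486 + 41*sqrt(2)*atan(sqrt(2)*x/2)/486] = (9*x**3 + 6*x**2 + 20)/(12*x**5 + 30*x**4 - 42*x**3 + 84*x**2 - 132*x + 48) = f(x).
F(5/2) = -181*log(2)/486 - 23*log(13/2)/243 + 19*log(33/4)/486 + 41*sqrt(2)*atan(5*sqrt(2)/4)/486 + 7*log(3/2)/18; F(3/2) = -7*log(2)/18 - 23*log(11/2)/243 + 19*log(17/4)/486 + 41*sqrt(2)*atan(3*sqrt(2)/4)/486.
Integral = F(5/2) - F(3/2) = -23*log(13/2)/243 - 41*sqrt(2)*atan(3*sqrt(2)/4)/486 - 19*log(17/4)/486 + 4*log(2)/243 + 19*log(33/4)/486 + 41*sqrt(2)*atan(5*sqrt(2)/4)/486 + 7*log(3/2)/18 + 23*log(11/2)/243.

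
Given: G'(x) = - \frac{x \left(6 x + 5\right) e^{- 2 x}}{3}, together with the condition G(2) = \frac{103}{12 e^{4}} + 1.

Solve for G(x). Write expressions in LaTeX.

G(x) = \frac{\left(12 x^{2} + 22 x + 12 e^{2 x} + 11\right) e^{- 2 x}}{12}

Recognize the product-rule pattern: G'(x) = u'v + uv' with u = x^{2} + \frac{11 x}{6} + \frac{11}{12}, v = e^{- 2 x}, so integration by parts undoes it.
A general antiderivative is \frac{\left(12 x^{2} + 22 x + 11\right) e^{- 2 x}}{12} + C.
The condition gives C = \frac{103}{12 e^{4}} + 1 - (\frac{103}{12 e^{4}}) = 1.
So G(x) = \frac{\left(12 x^{2} + 22 x + 12 e^{2 x} + 11\right) e^{- 2 x}}{12}.
Check: d/dx[\frac{\left(12 x^{2} + 22 x + 12 e^{2 x} + 11\right) e^{- 2 x}}{12}] = \frac{\left(- 6 x^{2} - 5 x\right) e^{- 2 x}}{3}, which equals G'(x).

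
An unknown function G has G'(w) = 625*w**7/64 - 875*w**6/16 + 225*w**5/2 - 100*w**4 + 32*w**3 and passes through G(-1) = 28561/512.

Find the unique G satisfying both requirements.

G(w) = w**4*(5*w - 8)**4/512

The substitution u = -5*w**2/4 + 2*w works: G'(w) is exactly (dG/du)*(du/dw) for that inner function.
A general antiderivative is (-5*w**2/4 + 2*w)**4/2 + C.
The condition gives C = 28561/512 - (28561/512) = 0.
So G(w) = w**4*(5*w - 8)**4/512.
Check: d/dw[w**4*(5*w - 8)**4/512] = 625*w**7/64 - 875*w**6/16 + 225*w**5/2 - 100*w**4 + 32*w**3 = G'(w).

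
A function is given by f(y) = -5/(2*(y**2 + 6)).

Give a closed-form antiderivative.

Recover f(y) by differentiating a candidate F(y); any mismatch rules it out.
Check: d/dy[-5*sqrt(6)*atan(sqrt(6)*y/6)/12] = -5/(2*y**2 + 12), which equals f(y).

An antiderivative is F(y) = -5*sqrt(6)*atan(sqrt(6)*y/6)/12.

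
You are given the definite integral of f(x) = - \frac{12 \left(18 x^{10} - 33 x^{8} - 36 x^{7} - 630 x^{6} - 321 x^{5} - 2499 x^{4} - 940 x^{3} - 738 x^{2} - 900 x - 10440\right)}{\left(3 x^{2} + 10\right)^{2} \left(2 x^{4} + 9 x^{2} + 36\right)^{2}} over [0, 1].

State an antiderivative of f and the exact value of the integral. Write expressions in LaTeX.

Antiderivative: F(x) = - \frac{5 x}{\frac{x^{4}}{3} + \frac{3 x^{2}}{2} + 6} + \frac{3 x}{\frac{x^{2}}{2} + \frac{5}{3}} - \frac{1}{\frac{x^{4}}{3} + \frac{3 x^{2}}{2} + 6}; value = \frac{2879}{3666}

A first test for any F(x): its x-derivative must equal f(x) identically.
F(x) = - \frac{5 x}{\frac{x^{4}}{3} + \frac{3 x^{2}}{2} + 6} + \frac{3 x}{\frac{x^{2}}{2} + \frac{5}{3}} - \frac{1}{\frac{x^{4}}{3} + \frac{3 x^{2}}{2} + 6} is an antiderivative of f.
Check: d/dx[- \frac{5 x}{\frac{x^{4}}{3} + \frac{3 x^{2}}{2} + 6} + \frac{3 x}{\frac{x^{2}}{2} + \frac{5}{3}} - \frac{1}{\frac{x^{4}}{3} + \frac{3 x^{2}}{2} + 6}] = \frac{- 216 x^{10} + 396 x^{8} + 432 x^{7} + 7560 x^{6} + 3852 x^{5} + 29988 x^{4} + 11280 x^{3} + 8856 x^{2} + 10800 x + 125280}{36 x^{12} + 564 x^{10} + 4585 x^{8} + 22932 x^{6} + 73044 x^{4} + 142560 x^{2} + 129600}, which equals f(x).
F(1) = \frac{378}{611}; F(0) = - \frac{1}{6}.
Integral = F(1) - F(0) = \frac{2879}{3666}.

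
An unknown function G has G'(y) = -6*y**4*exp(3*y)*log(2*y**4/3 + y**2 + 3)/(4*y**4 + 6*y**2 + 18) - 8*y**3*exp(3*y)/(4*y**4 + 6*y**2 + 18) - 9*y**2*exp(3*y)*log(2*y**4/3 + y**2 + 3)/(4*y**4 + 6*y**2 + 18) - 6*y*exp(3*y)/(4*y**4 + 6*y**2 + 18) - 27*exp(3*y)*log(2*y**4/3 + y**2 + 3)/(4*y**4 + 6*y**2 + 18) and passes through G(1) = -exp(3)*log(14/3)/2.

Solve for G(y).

Recognize the product-rule pattern: G'(y) = u'v + uv' with u = -exp(3*y)/2, v = log(2*y**4/3 + y**2 + 3), so integration by parts undoes it.
A general antiderivative is -exp(3*y)*log(2*y**4/3 + y**2 + 3)/2 + C.
The condition gives C = -exp(3)*log(14/3)/2 - (-exp(3)*log(14/3)/2) = 0.
So G(y) = -exp(3*y)*log(2*y**4/3 + y**2 + 3)/2.
Check: d/dy[-exp(3*y)*log(2*y**4/3 + y**2 + 3)/2] = (-6*y**4*exp(3*y)*log(2*y**4/3 + y**2 + 3) - 8*y**3*exp(3*y) - 9*y**2*exp(3*y)*log(2*y**4/3 + y**2 + 3) - 6*y*exp(3*y) - 27*exp(3*y)*log(2*y**4/3 + y**2 + 3))/(4*y**4 + 6*y**2 + 18), which equals G'(y).

G(y) = -exp(3*y)*log(2*y**4/3 + y**2 + 3)/2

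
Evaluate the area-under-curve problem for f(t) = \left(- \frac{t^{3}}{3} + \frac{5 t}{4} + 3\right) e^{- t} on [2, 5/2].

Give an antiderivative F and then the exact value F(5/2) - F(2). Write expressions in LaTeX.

Antiderivative: F(t) = \frac{\left(4 t^{3} + 12 t^{2} + 9 t - 27\right) e^{- t}}{12}; value = - \frac{71}{12 e^{2}} + \frac{133}{12 e^{\frac{5}{2}}}

f has the shape u'v + uv' for u = \frac{t^{3}}{3} + t^{2} + \frac{3 t}{4} - \frac{9}{4} and v = e^{- t} — it is the derivative of the product u*v.
F(t) = \frac{\left(4 t^{3} + 12 t^{2} + 9 t - 27\right) e^{- t}}{12} is an antiderivative of f.
Check: d/dt[\frac{\left(4 t^{3} + 12 t^{2} + 9 t - 27\right) e^{- t}}{12}] = \frac{\left(- 4 t^{3} + 15 t + 36\right) e^{- t}}{12}, which equals f(t).
F(5/2) = \frac{133}{12 e^{\frac{5}{2}}}; F(2) = \frac{71}{12 e^{2}}.
Integral = F(5/2) - F(2) = - \frac{71}{12 e^{2}} + \frac{133}{12 e^{\frac{5}{2}}}.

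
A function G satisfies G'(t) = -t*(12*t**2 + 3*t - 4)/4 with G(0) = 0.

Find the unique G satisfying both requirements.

Since d/dt undoes antidifferentiation here, G(t) must give back the stated G'(t).
A general antiderivative is -3*t**4/4 - t**3/4 + t**2/2 + C.
The condition gives C = 0 - (0) = 0.
So G(t) = -3*t**4/4 - t**3/4 + t**2/2.
Check: d/dt[-3*t**4/4 - t**3/4 + t**2/2] = -3*t**3 - 3*t**2/4 + t, which equals G'(t).

G(t) = -3*t**4/4 - t**3/4 + t**2/2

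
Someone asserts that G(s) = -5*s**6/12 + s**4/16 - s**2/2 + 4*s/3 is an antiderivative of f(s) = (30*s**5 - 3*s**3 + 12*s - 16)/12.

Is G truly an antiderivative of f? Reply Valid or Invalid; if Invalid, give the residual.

d/ds[G] = -5*s**5/2 + s**3/4 - s + 4/3
d/ds[G] - f(s) = -5*s**5 + s**3/2 - 2*s + 8/3 != 0.

Invalid: d/ds[G] - f = -5*s**5 + s**3/2 - 2*s + 8/3, which is not 0.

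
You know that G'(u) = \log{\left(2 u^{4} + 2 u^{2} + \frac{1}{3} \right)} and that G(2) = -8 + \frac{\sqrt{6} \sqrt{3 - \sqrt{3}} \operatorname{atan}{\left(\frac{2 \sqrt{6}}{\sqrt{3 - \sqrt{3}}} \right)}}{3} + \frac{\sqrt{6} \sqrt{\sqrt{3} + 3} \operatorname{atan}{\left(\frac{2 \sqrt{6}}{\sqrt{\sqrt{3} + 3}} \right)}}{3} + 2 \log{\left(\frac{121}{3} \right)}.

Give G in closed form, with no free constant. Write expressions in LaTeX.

G(u) = \frac{3 u \log{\left(2 u^{4} + 2 u^{2} + \frac{1}{3} \right)} - 12 u + \sqrt{6} \sqrt{3 - \sqrt{3}} \operatorname{atan}{\left(\frac{\sqrt{6} u}{\sqrt{3 - \sqrt{3}}} \right)} + \sqrt{6} \sqrt{\sqrt{3} + 3} \operatorname{atan}{\left(\frac{\sqrt{6} u}{\sqrt{\sqrt{3} + 3}} \right)}}{3}

Any candidate G(u) must reproduce the stated G'(u) exactly.
A general antiderivative is u \log{\left(2 u^{4} + 2 u^{2} + \frac{1}{3} \right)} - 4 u + 2 \sqrt{\frac{1}{2} - \frac{\sqrt{3}}{6}} \operatorname{atan}{\left(\frac{\sqrt{6} u}{\sqrt{3 - \sqrt{3}}} \right)} + 2 \sqrt{\frac{\sqrt{3}}{6} + \frac{1}{2}} \operatorname{atan}{\left(\frac{\sqrt{6} u}{\sqrt{\sqrt{3} + 3}} \right)} + C.
The condition gives C = -8 + \frac{\sqrt{6} \sqrt{3 - \sqrt{3}} \operatorname{atan}{\left(\frac{2 \sqrt{6}}{\sqrt{3 - \sqrt{3}}} \right)}}{3} + \frac{\sqrt{6} \sqrt{\sqrt{3} + 3} \operatorname{atan}{\left(\frac{2 \sqrt{6}}{\sqrt{\sqrt{3} + 3}} \right)}}{3} + 2 \log{\left(\frac{121}{3} \right)} - (-8 + \frac{\sqrt{6} \sqrt{3 - \sqrt{3}} \operatorname{atan}{\left(\frac{2 \sqrt{6}}{\sqrt{3 - \sqrt{3}}} \right)}}{3} + \frac{\sqrt{6} \sqrt{\sqrt{3} + 3} \operatorname{atan}{\left(\frac{2 \sqrt{6}}{\sqrt{\sqrt{3} + 3}} \right)}}{3} + 2 \log{\left(\frac{121}{3} \right)}) = 0.
So G(u) = \frac{3 u \log{\left(2 u^{4} + 2 u^{2} + \frac{1}{3} \right)} - 12 u + \sqrt{6} \sqrt{3 - \sqrt{3}} \operatorname{atan}{\left(\frac{\sqrt{6} u}{\sqrt{3 - \sqrt{3}}} \right)} + \sqrt{6} \sqrt{\sqrt{3} + 3} \operatorname{atan}{\left(\frac{\sqrt{6} u}{\sqrt{\sqrt{3} + 3}} \right)}}{3}.
Check: d/du[\frac{3 u \log{\left(2 u^{4} + 2 u^{2} + \frac{1}{3} \right)} - 12 u + \sqrt{6} \sqrt{3 - \sqrt{3}} \operatorname{atan}{\left(\frac{\sqrt{6} u}{\sqrt{3 - \sqrt{3}}} \right)} + \sqrt{6} \sqrt{\sqrt{3} + 3} \operatorname{atan}{\left(\frac{\sqrt{6} u}{\sqrt{\sqrt{3} + 3}} \right)}}{3}] = \log{\left(2 u^{4} + 2 u^{2} + \frac{1}{3} \right)} = G'(u).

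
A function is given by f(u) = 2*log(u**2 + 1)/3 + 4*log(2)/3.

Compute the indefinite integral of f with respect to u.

F(u) = 2*u*log(4*u**2 + 4)/3 - 4*u/3 + 4*atan(u)/3 + C

Recover f(u) by differentiating a candidate F(u); any mismatch rules it out.
Check: d/du[2*u*log(4*u**2 + 4)/3 - 4*u/3 + 4*atan(u)/3] = 2*log(u**2 + 1)/3 + 4*log(2)/3 = f(u).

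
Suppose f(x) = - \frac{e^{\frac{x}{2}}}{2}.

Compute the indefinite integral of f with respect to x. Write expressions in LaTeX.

Recover f(x) by differentiating a candidate F(x); any mismatch rules it out.
Check: d/dx[- e^{\frac{x}{2}}] = - \frac{e^{\frac{x}{2}}}{2} = f(x).

F(x) = - e^{\frac{x}{2}} + C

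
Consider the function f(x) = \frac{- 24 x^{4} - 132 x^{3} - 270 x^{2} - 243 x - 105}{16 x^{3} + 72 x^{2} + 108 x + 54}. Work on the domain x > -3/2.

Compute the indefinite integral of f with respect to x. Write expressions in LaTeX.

Any candidate F(x) must reproduce f(x) exactly when differentiated.
Check: d/dx[\frac{- 36 x^{4} - 180 x^{3} - 281 x^{2} - 114 x + 72}{48 x^{2} + 144 x + 108}] = \frac{- 24 x^{4} - 132 x^{3} - 270 x^{2} - 243 x - 105}{16 x^{3} + 72 x^{2} + 108 x + 54} = f(x).

F(x) = \frac{- 36 x^{4} - 180 x^{3} - 281 x^{2} - 114 x + 72}{48 x^{2} + 144 x + 108} + C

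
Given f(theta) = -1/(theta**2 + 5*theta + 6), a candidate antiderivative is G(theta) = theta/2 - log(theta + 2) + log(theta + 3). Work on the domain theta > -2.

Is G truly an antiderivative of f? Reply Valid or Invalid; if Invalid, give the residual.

d/dtheta[G] = (theta**2 + 5*theta + 4)/(2*theta**2 + 10*theta + 12)
d/dtheta[G] - f(theta) = 1/2 != 0.

Invalid: d/dtheta[G] - f = 1/2, which is not 0.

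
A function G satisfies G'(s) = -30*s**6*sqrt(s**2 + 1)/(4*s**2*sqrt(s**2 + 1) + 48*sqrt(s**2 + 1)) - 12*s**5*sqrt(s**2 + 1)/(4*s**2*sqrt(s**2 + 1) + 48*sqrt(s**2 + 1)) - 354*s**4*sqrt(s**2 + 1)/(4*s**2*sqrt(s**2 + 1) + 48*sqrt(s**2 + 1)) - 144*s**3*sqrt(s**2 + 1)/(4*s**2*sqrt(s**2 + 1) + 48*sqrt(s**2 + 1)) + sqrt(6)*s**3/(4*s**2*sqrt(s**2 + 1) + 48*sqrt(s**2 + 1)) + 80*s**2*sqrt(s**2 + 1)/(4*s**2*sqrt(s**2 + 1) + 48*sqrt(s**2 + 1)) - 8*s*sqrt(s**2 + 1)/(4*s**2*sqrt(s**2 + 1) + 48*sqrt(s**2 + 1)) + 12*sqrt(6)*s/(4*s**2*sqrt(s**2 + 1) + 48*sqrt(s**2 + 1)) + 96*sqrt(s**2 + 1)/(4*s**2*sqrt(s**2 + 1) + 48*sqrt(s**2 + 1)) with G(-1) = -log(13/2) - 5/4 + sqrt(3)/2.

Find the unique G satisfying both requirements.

The integrand splits into summands that can be handled one at a time.
A general antiderivative is -3*s**5/2 - 3*s**4/4 + s**3/2 + 2*s + sqrt(3*s**2/2 + 3/2)/2 - log(s**2/2 + 6) + C.
The condition gives C = -log(13/2) - 5/4 + sqrt(3)/2 - (-log(13/2) - 7/4 + sqrt(3)/2) = 1/2.
So G(s) = -3*s**5/2 - 3*s**4/4 + s**3/2 + 2*s + sqrt(3*s**2/2 + 3/2)/2 - log(s**2/2 + 6) + 1/2.
Check: d/ds[-3*s**5/2 - 3*s**4/4 + s**3/2 + 2*s + sqrt(3*s**2/2 + 3/2)/2 - log(s**2/2 + 6) + 1/2] = (-30*s**6*sqrt(s**2 + 1) - 12*s**5*sqrt(s**2 + 1) - 354*s**4*sqrt(s**2 + 1) - 144*s**3*sqrt(s**2 + 1) + sqrt(6)*s**3 + 80*s**2*sqrt(s**2 + 1) - 8*s*sqrt(s**2 + 1) + 12*sqrt(6)*s + 96*sqrt(s**2 + 1))/(4*s**2*sqrt(s**2 + 1) + 48*sqrt(s**2 + 1)), which equals G'(s).

G(s) = -3*s**5/2 - 3*s**4/4 + s**3/2 + 2*s + sqrt(3*s**2/2 + 3/2)/2 - log(s**2/2 + 6) + 1/2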